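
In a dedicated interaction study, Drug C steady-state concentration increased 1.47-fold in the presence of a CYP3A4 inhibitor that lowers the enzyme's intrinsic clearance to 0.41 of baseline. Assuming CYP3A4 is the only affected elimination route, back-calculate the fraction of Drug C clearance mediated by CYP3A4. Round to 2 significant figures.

0.54

Write x for the fraction cleared via CYP3A4. The observed steady-state concentration change means clearance fell to 1/1.47 = 0.6803 of baseline.
Only the CYP3A4 route changed, so 0.6803 = x·0.41 + (1 − x), giving x = 0.54.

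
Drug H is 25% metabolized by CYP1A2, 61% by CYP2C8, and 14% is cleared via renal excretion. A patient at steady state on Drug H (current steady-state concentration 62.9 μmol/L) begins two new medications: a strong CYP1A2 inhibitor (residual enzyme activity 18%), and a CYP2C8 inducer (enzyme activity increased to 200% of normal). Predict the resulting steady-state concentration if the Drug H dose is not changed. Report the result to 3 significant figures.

The CYP1A2 pathway (25% of clearance) falls to 0.18× activity: 0.25 × 0.18 = 0.045.
The CYP2C8 pathway (61% of clearance) rises to 2× activity: 0.61 × 2 = 1.22.
The remaining 14% of clearance is unaffected.
CL_new/CL_old = 0.045 + 1.22 + 0.14 = 1.405.
New steady-state concentration = 62.9 / 1.405 = 44.8 μmol/L (concentration scales inversely with clearance).

44.8 μmol/L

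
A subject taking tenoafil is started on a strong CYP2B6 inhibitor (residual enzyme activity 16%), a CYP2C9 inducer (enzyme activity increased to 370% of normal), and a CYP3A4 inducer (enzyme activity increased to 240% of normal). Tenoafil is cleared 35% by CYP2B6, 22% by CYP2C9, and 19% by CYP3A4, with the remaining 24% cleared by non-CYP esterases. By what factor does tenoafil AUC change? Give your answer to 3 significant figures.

The CYP2B6 pathway (35% of clearance) drops to 0.16× activity: 0.35 × 0.16 = 0.056.
The CYP2C9 pathway (22% of clearance) is boosted to 3.7× activity: 0.22 × 3.7 = 0.814.
The CYP3A4 pathway (19% of clearance) increases to 2.4× activity: 0.19 × 2.4 = 0.456.
The remaining 24% of clearance is unaffected.
CL_new/CL_old = 0.056 + 0.814 + 0.456 + 0.24 = 1.566.
Net AUC ratio = 1 / 1.566 = 0.639.

0.639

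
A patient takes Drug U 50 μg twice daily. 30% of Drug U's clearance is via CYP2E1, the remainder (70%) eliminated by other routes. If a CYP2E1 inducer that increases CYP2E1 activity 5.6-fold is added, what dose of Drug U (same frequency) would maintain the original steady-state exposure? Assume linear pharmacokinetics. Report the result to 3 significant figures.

119 μg

CYP2E1: 0.3 × 5.6 = 1.68
Other: 0.7 (unchanged)
Relative clearance = 1.68 + 0.7 = 2.38.
Css,avg = (dose rate)/CL, so holding Css fixed requires dose ∝ CL: 50 × 2.38 = 119 μg.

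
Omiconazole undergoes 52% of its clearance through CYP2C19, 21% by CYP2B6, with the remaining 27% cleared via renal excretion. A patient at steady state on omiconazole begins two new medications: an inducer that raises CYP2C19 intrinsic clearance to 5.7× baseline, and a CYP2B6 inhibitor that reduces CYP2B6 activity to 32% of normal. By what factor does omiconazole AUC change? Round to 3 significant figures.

0.303

The CYP2C19 pathway (52% of clearance) rises to 5.7× activity: 0.52 × 5.7 = 2.964.
The CYP2B6 pathway (21% of clearance) falls to 0.32× activity: 0.21 × 0.32 = 0.0672.
The remaining 27% of clearance is unaffected.
CL_new/CL_old = 2.964 + 0.0672 + 0.27 = 3.3012.
AUC ∝ 1/CL: fold-change = 1 / 3.3012 = 0.303.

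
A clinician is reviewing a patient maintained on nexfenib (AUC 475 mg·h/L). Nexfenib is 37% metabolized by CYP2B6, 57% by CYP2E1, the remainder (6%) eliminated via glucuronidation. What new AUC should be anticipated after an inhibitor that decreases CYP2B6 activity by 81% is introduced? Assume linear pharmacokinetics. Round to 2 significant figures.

6.8 × 10² mg·h/L

The CYP2B6 pathway (37% of clearance) is reduced to 0.19× activity: 0.37 × 0.19 = 0.0703.
CYP2E1 (57%) and the residual 6% are unaffected.
Relative clearance = 0.0703 + 0.57 + 0.06 = 0.7003.
With dosing unchanged, AUC scales as 1/CL: 475 / 0.7003 = 6.8 × 10² mg·h/L.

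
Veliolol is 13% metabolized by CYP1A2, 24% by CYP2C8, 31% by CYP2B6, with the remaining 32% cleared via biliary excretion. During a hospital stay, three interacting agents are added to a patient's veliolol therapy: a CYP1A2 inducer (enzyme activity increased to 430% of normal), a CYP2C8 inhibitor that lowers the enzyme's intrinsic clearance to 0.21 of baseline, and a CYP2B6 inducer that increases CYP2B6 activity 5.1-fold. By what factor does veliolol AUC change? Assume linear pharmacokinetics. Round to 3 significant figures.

0.398

The CYP1A2 pathway (13% of clearance) rises to 4.3× activity: 0.13 × 4.3 = 0.559.
The CYP2C8 pathway (24% of clearance) falls to 0.21× activity: 0.24 × 0.21 = 0.0504.
The CYP2B6 pathway (31% of clearance) is boosted to 5.1× activity: 0.31 × 5.1 = 1.581.
The remaining 32% of clearance is unaffected.
Relative clearance = 0.559 + 0.0504 + 1.581 + 0.32 = 2.5104.
AUC ∝ 1/CL: fold-change = 1 / 2.5104 = 0.398.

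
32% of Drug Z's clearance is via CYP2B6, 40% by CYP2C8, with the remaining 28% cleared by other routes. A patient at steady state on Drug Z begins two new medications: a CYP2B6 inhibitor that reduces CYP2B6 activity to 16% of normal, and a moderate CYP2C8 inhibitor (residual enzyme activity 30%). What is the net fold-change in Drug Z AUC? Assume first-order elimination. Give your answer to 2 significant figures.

The CYP2B6 pathway (32% of clearance) drops to 0.16× activity: 0.32 × 0.16 = 0.0512.
The CYP2C8 pathway (40% of clearance) is reduced to 0.3× activity: 0.4 × 0.3 = 0.12.
The remaining 28% of clearance is unaffected.
New clearance relative to baseline: 0.0512 + 0.12 + 0.28 = 0.4512.
AUC ∝ 1/CL: fold-change = 1 / 0.4512 = 2.2.

2.2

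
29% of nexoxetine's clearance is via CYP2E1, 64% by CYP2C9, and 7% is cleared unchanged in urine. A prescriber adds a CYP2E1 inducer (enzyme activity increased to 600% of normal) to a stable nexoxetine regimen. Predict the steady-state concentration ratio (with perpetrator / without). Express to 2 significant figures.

CYP2E1: 0.29 × 6 = 1.74
CYP2C9: 0.64 (unchanged)
Other: 0.07 (unchanged)
CL_new/CL_old = 1.74 + 0.64 + 0.07 = 2.45.
Steady-state concentration ratio = CL_old/CL_new = 1 / 2.45 = 0.41.

0.41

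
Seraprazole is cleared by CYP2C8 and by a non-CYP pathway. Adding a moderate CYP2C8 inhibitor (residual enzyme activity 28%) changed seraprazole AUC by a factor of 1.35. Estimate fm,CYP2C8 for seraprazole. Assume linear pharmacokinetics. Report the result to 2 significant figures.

CL'/CL = 1 / 1.35 = 0.7407
0.28·fm + (1 − fm) = 0.7407
fm = (0.7407 − 1) / (0.28 − 1) = 0.36

0.36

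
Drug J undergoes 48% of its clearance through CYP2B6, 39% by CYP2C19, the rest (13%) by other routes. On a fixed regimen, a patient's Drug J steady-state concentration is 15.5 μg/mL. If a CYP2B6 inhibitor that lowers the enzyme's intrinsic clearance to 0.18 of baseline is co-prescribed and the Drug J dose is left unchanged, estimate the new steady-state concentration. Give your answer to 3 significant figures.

CYP2B6: 0.48 × 0.18 = 0.0864
CYP2C19: 0.39 (unchanged)
Other: 0.13 (unchanged)
CL_new/CL_old = 0.0864 + 0.39 + 0.13 = 0.6064.
With dosing unchanged, steady-state concentration scales as 1/CL: 15.5 / 0.6064 = 25.6 μg/mL.

25.6 μg/mL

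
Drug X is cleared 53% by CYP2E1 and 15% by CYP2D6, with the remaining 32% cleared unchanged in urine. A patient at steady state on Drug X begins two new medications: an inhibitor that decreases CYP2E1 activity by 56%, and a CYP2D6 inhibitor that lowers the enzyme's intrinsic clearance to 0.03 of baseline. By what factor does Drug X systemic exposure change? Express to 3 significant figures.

1.79

CYP2E1: 0.53 × 0.44 = 0.2332
CYP2D6: 0.15 × 0.03 = 0.0045
Other: 0.32 (unchanged)
Relative clearance = 0.2332 + 0.0045 + 0.32 = 0.5577.
Net systemic exposure ratio = 1 / 0.5577 = 1.79.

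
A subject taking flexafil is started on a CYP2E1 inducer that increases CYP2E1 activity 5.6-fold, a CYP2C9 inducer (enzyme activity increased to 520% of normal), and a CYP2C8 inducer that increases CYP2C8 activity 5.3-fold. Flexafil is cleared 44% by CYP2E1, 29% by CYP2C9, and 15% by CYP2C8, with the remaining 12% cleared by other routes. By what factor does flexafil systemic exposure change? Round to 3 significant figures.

0.205

CYP2E1: 0.44 × 5.6 = 2.464
CYP2C9: 0.29 × 5.2 = 1.508
CYP2C8: 0.15 × 5.3 = 0.795
Other: 0.12 (unchanged)
New clearance relative to baseline: 2.464 + 1.508 + 0.795 + 0.12 = 4.887.
Because systemic exposure varies inversely with clearance, the combined effect is 1 / 4.887 = 0.205.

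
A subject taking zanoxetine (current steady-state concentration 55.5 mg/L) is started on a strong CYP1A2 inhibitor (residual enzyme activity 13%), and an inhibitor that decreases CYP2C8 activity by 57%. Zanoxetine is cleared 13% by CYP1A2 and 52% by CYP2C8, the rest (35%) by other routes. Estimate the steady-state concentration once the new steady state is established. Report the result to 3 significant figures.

94.0 mg/L

The CYP1A2 pathway (13% of clearance) is reduced to 0.13× activity: 0.13 × 0.13 = 0.0169.
The CYP2C8 pathway (52% of clearance) falls to 0.43× activity: 0.52 × 0.43 = 0.2236.
The remaining 35% of clearance is unaffected.
CL_new/CL_old = 0.0169 + 0.2236 + 0.35 = 0.5905.
Dividing the baseline by the relative clearance: 55.5 / 0.5905 = 94.0 mg/L.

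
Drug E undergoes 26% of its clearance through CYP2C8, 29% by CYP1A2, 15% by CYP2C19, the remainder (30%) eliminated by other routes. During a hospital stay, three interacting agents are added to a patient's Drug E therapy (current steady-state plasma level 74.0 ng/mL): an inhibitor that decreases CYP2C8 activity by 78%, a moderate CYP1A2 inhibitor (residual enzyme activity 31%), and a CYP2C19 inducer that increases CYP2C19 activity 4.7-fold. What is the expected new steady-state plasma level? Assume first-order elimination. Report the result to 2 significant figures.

The CYP2C8 pathway (26% of clearance) drops to 0.22× activity: 0.26 × 0.22 = 0.0572.
The CYP1A2 pathway (29% of clearance) is reduced to 0.31× activity: 0.29 × 0.31 = 0.0899.
The CYP2C19 pathway (15% of clearance) is boosted to 4.7× activity: 0.15 × 4.7 = 0.705.
The remaining 30% of clearance is unaffected.
New clearance relative to baseline: 0.0572 + 0.0899 + 0.705 + 0.3 = 1.1521.
New steady-state plasma level = 74.0 / 1.1521 = 64 ng/mL (concentration scales inversely with clearance).

64 ng/mL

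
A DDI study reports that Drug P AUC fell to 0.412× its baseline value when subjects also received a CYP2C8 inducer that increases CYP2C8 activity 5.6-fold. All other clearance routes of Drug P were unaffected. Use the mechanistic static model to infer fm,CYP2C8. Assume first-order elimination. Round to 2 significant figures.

0.31

CL'/CL = 1 / 0.412 = 2.427
5.6·fm + (1 − fm) = 2.427
fm = (2.427 − 1) / (5.6 − 1) = 0.31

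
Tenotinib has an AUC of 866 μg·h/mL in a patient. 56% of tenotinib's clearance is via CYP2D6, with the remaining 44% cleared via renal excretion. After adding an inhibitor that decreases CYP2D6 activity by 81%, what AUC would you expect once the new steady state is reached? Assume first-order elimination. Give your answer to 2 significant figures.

1.6 × 10³ μg·h/mL

CYP2D6: 0.56 × 0.19 = 0.1064
Other: 0.44 (unchanged)
CL_new/CL_old = 0.1064 + 0.44 = 0.5464.
AUC ∝ 1/CL, so new value = 866 / 0.5464 = 1.6 × 10³ μg·h/mL.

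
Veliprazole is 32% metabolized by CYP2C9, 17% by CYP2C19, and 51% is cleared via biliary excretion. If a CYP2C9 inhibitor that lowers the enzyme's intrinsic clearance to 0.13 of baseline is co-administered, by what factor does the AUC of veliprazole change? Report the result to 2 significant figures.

1.4

CYP2C9: 0.32 × 0.13 = 0.0416
CYP2C19: 0.17 (unchanged)
Other: 0.51 (unchanged)
Relative clearance = 0.0416 + 0.17 + 0.51 = 0.7216.
Since AUC ∝ 1/CL, the ratio is 1 / 0.7216 = 1.4.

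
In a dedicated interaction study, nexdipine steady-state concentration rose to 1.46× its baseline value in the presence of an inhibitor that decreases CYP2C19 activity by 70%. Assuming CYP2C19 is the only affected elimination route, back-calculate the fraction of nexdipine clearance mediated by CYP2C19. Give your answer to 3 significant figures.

0.450

Write x for the fraction cleared via CYP2C19. The observed steady-state concentration change means clearance fell to 1/1.46 = 0.6849 of baseline.
Setting x·0.3 + (1 − x) = 0.6849 and solving: x = (0.6849 − 1)/(0.3 − 1) = 0.450.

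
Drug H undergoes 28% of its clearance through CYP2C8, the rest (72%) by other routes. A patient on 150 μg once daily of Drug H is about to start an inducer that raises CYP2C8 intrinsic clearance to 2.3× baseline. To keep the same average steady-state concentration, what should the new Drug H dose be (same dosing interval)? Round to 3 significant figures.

205 μg

The CYP2C8 pathway (28% of clearance) is boosted to 2.3× activity: 0.28 × 2.3 = 0.644.
The remaining 72% of clearance is unaffected.
CL_new/CL_old = 0.644 + 0.72 = 1.364.
To maintain the same steady-state level, dose must scale with clearance: new dose = 150 × 1.364 = 205 μg.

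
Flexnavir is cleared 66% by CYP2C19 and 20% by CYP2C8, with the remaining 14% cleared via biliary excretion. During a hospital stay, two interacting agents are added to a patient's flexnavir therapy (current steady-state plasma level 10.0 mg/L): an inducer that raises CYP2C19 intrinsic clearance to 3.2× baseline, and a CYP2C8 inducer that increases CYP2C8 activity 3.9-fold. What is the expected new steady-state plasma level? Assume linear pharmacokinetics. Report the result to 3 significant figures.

The CYP2C19 pathway (66% of clearance) is boosted to 3.2× activity: 0.66 × 3.2 = 2.112.
The CYP2C8 pathway (20% of clearance) rises to 3.9× activity: 0.2 × 3.9 = 0.78.
Non-CYP routes (14%) are unchanged.
New clearance relative to baseline: 2.112 + 0.78 + 0.14 = 3.032.
New steady-state plasma level = 10.0 / 3.032 = 3.30 mg/L (concentration scales inversely with clearance).

3.30 mg/L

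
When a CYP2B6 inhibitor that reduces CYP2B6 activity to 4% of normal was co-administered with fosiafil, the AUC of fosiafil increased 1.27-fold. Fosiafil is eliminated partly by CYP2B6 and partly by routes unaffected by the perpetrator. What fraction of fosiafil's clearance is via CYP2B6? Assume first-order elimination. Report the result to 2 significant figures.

Let x = fm,CYP2B6. Because AUC ∝ 1/CL, relative clearance fell to 1/1.27 = 0.7874.
Only the CYP2B6 route changed, so 0.7874 = x·0.04 + (1 − x), giving x = 0.22.

0.22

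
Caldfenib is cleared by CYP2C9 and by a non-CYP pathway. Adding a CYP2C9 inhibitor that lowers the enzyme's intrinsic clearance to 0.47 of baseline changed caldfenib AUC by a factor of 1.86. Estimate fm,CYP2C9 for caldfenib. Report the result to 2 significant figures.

CL'/CL = 1 / 1.86 = 0.5376
0.47·fm + (1 − fm) = 0.5376
fm = (0.5376 − 1) / (0.47 − 1) = 0.87

0.87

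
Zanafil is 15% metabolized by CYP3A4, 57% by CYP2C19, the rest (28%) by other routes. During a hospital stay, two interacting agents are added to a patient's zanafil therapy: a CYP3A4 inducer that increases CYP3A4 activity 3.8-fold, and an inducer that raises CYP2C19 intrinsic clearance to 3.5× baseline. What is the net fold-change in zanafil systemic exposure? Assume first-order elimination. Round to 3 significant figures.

0.351

CYP3A4: 0.15 × 3.8 = 0.57
CYP2C19: 0.57 × 3.5 = 1.995
Other: 0.28 (unchanged)
New clearance relative to baseline: 0.57 + 1.995 + 0.28 = 2.845.
Because systemic exposure varies inversely with clearance, the combined effect is 1 / 2.845 = 0.351.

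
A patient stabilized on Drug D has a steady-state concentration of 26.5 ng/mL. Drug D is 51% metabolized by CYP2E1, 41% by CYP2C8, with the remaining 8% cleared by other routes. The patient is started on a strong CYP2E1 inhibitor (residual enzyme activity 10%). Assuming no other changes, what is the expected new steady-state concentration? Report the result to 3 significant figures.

CYP2E1: 0.51 × 0.1 = 0.051
CYP2C8: 0.41 (unchanged)
Other: 0.08 (unchanged)
Relative clearance = 0.051 + 0.41 + 0.08 = 0.541.
Steady-state concentration ∝ 1/CL, so new value = 26.5 / 0.541 = 49.0 ng/mL.

49.0 ng/mL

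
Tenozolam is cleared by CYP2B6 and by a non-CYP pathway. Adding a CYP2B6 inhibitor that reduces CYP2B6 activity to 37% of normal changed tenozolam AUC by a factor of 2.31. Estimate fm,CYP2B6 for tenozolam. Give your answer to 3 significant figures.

CL'/CL = 1 / 2.31 = 0.4329
0.37·fm + (1 − fm) = 0.4329
fm = (0.4329 − 1) / (0.37 − 1) = 0.900

0.900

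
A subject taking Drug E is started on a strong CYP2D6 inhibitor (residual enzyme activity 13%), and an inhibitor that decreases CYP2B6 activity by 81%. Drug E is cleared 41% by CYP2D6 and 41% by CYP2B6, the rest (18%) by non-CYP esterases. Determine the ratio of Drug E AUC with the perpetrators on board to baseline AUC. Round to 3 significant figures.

3.21

The CYP2D6 pathway (41% of clearance) falls to 0.13× activity: 0.41 × 0.13 = 0.0533.
The CYP2B6 pathway (41% of clearance) is reduced to 0.19× activity: 0.41 × 0.19 = 0.0779.
Non-CYP routes (18%) are unchanged.
Relative clearance = 0.0533 + 0.0779 + 0.18 = 0.3112.
Because AUC varies inversely with clearance, the combined effect is 1 / 0.3112 = 3.21.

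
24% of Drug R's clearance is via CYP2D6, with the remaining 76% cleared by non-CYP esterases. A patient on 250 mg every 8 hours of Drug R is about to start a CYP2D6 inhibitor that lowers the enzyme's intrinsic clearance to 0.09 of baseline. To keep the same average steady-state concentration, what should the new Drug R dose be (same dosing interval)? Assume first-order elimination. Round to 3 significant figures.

The CYP2D6 pathway (24% of clearance) drops to 0.09× activity: 0.24 × 0.09 = 0.0216.
Non-CYP routes (76%) are unchanged.
Relative clearance = 0.0216 + 0.76 = 0.7816.
Css,avg = (dose rate)/CL, so holding Css fixed requires dose ∝ CL: 250 × 0.7816 = 195 mg.

195 mg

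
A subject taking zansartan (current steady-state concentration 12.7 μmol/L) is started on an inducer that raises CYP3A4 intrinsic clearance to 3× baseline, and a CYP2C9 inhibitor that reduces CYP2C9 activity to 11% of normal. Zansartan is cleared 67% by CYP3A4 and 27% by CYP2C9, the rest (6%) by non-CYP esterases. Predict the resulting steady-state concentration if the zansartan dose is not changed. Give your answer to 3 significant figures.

6.05 μmol/L

The CYP3A4 pathway (67% of clearance) increases to 3× activity: 0.67 × 3 = 2.01.
The CYP2C9 pathway (27% of clearance) drops to 0.11× activity: 0.27 × 0.11 = 0.0297.
Non-CYP routes (6%) are unchanged.
CL_new/CL_old = 2.01 + 0.0297 + 0.06 = 2.0997.
Steady-state concentration ∝ 1/CL: new value = 12.7 / 2.0997 = 6.05 μmol/L.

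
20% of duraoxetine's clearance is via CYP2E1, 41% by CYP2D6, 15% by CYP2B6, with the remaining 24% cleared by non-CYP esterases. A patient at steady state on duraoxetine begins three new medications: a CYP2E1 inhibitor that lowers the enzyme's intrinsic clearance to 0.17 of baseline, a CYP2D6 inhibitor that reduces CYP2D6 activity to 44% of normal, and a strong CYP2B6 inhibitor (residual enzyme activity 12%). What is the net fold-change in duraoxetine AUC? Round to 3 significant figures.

The CYP2E1 pathway (20% of clearance) falls to 0.17× activity: 0.2 × 0.17 = 0.034.
The CYP2D6 pathway (41% of clearance) is reduced to 0.44× activity: 0.41 × 0.44 = 0.1804.
The CYP2B6 pathway (15% of clearance) falls to 0.12× activity: 0.15 × 0.12 = 0.018.
The remaining 24% of clearance is unaffected.
CL_new/CL_old = 0.034 + 0.1804 + 0.018 + 0.24 = 0.4724.
Because AUC varies inversely with clearance, the combined effect is 1 / 0.4724 = 2.12.

2.12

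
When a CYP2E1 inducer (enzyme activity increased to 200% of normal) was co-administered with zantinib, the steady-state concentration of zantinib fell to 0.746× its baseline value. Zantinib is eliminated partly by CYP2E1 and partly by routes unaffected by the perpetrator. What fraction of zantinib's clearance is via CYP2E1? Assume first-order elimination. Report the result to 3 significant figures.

Write x for the fraction cleared via CYP2E1. The observed steady-state concentration change means clearance rose to 1/0.746 = 1.34 of baseline.
Only the CYP2E1 route changed, so 1.34 = x·2 + (1 − x), giving x = 0.340.

0.340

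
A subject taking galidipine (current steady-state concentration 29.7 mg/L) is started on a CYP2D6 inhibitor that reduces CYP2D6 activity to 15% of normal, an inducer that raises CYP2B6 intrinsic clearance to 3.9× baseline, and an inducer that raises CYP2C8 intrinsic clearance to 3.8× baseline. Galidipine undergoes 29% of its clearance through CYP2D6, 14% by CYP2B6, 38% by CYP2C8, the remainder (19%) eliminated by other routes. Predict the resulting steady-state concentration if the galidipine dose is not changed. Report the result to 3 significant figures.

The CYP2D6 pathway (29% of clearance) is reduced to 0.15× activity: 0.29 × 0.15 = 0.0435.
The CYP2B6 pathway (14% of clearance) rises to 3.9× activity: 0.14 × 3.9 = 0.546.
The CYP2C8 pathway (38% of clearance) is boosted to 3.8× activity: 0.38 × 3.8 = 1.444.
The remaining 19% of clearance is unaffected.
CL_new/CL_old = 0.0435 + 0.546 + 1.444 + 0.19 = 2.2235.
Dividing the baseline by the relative clearance: 29.7 / 2.2235 = 13.4 mg/L.

13.4 mg/L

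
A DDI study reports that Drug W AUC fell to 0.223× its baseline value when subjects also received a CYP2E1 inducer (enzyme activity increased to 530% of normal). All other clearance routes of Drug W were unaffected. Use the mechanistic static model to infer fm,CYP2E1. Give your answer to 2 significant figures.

Let x = fm,CYP2E1. Because AUC ∝ 1/CL, relative clearance rose to 1/0.223 = 4.484.
Only the CYP2E1 route changed, so 4.484 = x·5.3 + (1 − x), giving x = 0.81.

0.81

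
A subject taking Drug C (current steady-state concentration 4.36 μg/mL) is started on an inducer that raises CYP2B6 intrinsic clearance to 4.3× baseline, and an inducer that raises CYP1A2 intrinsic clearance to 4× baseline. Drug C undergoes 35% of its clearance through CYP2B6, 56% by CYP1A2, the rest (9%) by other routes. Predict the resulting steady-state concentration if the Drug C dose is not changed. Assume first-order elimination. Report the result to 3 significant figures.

The CYP2B6 pathway (35% of clearance) rises to 4.3× activity: 0.35 × 4.3 = 1.505.
The CYP1A2 pathway (56% of clearance) increases to 4× activity: 0.56 × 4 = 2.24.
The remaining 9% of clearance is unaffected.
CL_new/CL_old = 1.505 + 2.24 + 0.09 = 3.835.
Steady-state concentration ∝ 1/CL: new value = 4.36 / 3.835 = 1.14 μg/mL.

1.14 μg/mL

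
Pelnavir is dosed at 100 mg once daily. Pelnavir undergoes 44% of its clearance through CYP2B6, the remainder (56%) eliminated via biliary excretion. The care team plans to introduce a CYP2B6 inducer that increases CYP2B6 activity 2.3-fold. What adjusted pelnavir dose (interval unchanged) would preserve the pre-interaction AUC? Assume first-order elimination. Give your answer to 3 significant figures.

The CYP2B6 pathway (44% of clearance) is boosted to 2.3× activity: 0.44 × 2.3 = 1.012.
Non-CYP routes (56%) are unchanged.
CL_new/CL_old = 1.012 + 0.56 = 1.572.
To maintain the same steady-state level, dose must scale with clearance: new dose = 100 × 1.572 = 157 mg.

157 mg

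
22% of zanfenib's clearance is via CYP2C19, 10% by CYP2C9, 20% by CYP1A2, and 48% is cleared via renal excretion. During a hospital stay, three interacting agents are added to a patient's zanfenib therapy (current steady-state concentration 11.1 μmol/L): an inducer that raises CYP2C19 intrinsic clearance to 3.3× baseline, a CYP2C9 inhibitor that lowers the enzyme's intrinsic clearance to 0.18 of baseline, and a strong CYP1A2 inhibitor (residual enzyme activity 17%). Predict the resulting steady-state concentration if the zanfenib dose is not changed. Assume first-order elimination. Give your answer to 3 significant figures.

CYP2C19: 0.22 × 3.3 = 0.726
CYP2C9: 0.1 × 0.18 = 0.018
CYP1A2: 0.2 × 0.17 = 0.034
Other: 0.48 (unchanged)
CL_new/CL_old = 0.726 + 0.018 + 0.034 + 0.48 = 1.258.
Dividing the baseline by the relative clearance: 11.1 / 1.258 = 8.82 μmol/L.

8.82 μmol/L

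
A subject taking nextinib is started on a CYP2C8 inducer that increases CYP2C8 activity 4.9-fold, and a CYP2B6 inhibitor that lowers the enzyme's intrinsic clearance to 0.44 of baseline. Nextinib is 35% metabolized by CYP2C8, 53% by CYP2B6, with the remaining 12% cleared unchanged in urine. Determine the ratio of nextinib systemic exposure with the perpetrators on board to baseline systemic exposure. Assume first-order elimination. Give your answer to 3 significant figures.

The CYP2C8 pathway (35% of clearance) increases to 4.9× activity: 0.35 × 4.9 = 1.715.
The CYP2B6 pathway (53% of clearance) is reduced to 0.44× activity: 0.53 × 0.44 = 0.2332.
Non-CYP routes (12%) are unchanged.
CL_new/CL_old = 1.715 + 0.2332 + 0.12 = 2.0682.
Systemic exposure ∝ 1/CL: fold-change = 1 / 2.0682 = 0.484.

0.484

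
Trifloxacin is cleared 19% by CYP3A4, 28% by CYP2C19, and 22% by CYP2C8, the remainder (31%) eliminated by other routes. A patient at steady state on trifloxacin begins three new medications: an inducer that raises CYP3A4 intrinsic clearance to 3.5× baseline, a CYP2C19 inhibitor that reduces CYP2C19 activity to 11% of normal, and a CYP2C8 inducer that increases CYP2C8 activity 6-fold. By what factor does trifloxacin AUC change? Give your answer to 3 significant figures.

0.430

The CYP3A4 pathway (19% of clearance) increases to 3.5× activity: 0.19 × 3.5 = 0.665.
The CYP2C19 pathway (28% of clearance) is reduced to 0.11× activity: 0.28 × 0.11 = 0.0308.
The CYP2C8 pathway (22% of clearance) increases to 6× activity: 0.22 × 6 = 1.32.
The remaining 31% of clearance is unaffected.
New clearance relative to baseline: 0.665 + 0.0308 + 1.32 + 0.31 = 2.3258.
Because AUC varies inversely with clearance, the combined effect is 1 / 2.3258 = 0.430.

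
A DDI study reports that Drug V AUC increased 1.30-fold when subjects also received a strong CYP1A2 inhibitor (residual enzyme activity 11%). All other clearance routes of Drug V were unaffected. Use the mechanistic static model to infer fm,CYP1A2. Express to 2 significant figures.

Write x for the fraction cleared via CYP1A2. The observed AUC change means clearance fell to 1/1.30 = 0.7692 of baseline.
Setting x·0.11 + (1 − x) = 0.7692 and solving: x = (0.7692 − 1)/(0.11 − 1) = 0.26.

0.26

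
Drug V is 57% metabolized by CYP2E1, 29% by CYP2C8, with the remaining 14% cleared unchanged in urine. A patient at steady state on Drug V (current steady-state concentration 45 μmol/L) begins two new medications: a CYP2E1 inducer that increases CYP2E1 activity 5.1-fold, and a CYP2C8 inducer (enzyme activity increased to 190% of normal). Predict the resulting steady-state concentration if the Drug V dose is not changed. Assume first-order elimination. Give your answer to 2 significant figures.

13 μmol/L

The CYP2E1 pathway (57% of clearance) rises to 5.1× activity: 0.57 × 5.1 = 2.907.
The CYP2C8 pathway (29% of clearance) increases to 1.9× activity: 0.29 × 1.9 = 0.551.
Non-CYP routes (14%) are unchanged.
New clearance relative to baseline: 2.907 + 0.551 + 0.14 = 3.598.
Steady-state concentration ∝ 1/CL: new value = 45 / 3.598 = 13 μmol/L.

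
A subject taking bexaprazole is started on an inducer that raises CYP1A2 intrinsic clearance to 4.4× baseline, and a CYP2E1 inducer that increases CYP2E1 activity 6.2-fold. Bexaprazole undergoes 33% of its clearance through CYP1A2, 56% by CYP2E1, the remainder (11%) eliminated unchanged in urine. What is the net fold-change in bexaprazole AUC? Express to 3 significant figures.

0.199

CYP1A2: 0.33 × 4.4 = 1.452
CYP2E1: 0.56 × 6.2 = 3.472
Other: 0.11 (unchanged)
Relative clearance = 1.452 + 3.472 + 0.11 = 5.034.
AUC ∝ 1/CL: fold-change = 1 / 5.034 = 0.199.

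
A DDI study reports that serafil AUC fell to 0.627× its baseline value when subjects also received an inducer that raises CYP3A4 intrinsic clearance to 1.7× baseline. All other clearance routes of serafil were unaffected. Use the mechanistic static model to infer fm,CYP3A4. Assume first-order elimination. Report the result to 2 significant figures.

0.85

CL'/CL = 1 / 0.627 = 1.595
1.7·fm + (1 − fm) = 1.595
fm = (1.595 − 1) / (1.7 − 1) = 0.85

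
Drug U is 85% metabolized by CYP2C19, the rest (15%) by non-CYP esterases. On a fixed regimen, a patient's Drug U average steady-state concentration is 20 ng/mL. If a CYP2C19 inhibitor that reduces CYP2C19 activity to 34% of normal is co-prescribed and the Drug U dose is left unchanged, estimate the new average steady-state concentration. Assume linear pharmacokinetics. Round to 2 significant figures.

The CYP2C19 pathway (85% of clearance) drops to 0.34× activity: 0.85 × 0.34 = 0.289.
The remaining 15% of clearance is unaffected.
CL_new/CL_old = 0.289 + 0.15 = 0.439.
Average steady-state concentration ∝ 1/CL, so new value = 20 / 0.439 = 46 ng/mL.

46 ng/mL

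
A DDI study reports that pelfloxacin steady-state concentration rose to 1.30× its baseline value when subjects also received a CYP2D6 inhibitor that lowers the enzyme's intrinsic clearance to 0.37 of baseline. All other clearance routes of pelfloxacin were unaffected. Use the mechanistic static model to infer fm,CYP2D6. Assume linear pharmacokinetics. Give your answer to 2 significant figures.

0.37

CL'/CL = 1 / 1.30 = 0.7692
0.37·fm + (1 − fm) = 0.7692
fm = (0.7692 − 1) / (0.37 − 1) = 0.37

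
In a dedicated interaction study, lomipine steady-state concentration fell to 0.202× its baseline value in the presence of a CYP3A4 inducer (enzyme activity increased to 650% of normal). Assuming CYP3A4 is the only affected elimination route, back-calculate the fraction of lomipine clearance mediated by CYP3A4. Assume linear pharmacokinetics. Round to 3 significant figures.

Let x = fm,CYP3A4. Because steady-state concentration ∝ 1/CL, relative clearance rose to 1/0.202 = 4.95.
Setting x·6.5 + (1 − x) = 4.95 and solving: x = (4.95 − 1)/(6.5 − 1) = 0.718.

0.718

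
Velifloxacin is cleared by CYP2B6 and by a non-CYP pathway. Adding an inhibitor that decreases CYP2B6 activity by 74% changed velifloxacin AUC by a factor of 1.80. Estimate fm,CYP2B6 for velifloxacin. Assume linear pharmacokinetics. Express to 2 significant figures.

CL'/CL = 1 / 1.80 = 0.5556
0.26·fm + (1 − fm) = 0.5556
fm = (0.5556 − 1) / (0.26 − 1) = 0.60

0.60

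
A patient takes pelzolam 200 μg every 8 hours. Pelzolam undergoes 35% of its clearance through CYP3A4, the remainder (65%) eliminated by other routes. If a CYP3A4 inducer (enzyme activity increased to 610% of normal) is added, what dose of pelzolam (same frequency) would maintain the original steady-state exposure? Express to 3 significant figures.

557 μg

The CYP3A4 pathway (35% of clearance) is boosted to 6.1× activity: 0.35 × 6.1 = 2.135.
Non-CYP routes (65%) are unchanged.
CL_new/CL_old = 2.135 + 0.65 = 2.785.
Exposure is unchanged when dose changes in proportion to clearance. New dose = 200 μg × 2.785 = 557 μg.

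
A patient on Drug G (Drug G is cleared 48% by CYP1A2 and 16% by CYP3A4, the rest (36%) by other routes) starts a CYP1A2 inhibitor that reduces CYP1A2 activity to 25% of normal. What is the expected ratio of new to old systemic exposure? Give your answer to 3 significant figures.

The CYP1A2 pathway (48% of clearance) is reduced to 0.25× activity: 0.48 × 0.25 = 0.12.
CYP3A4 (16%) and the residual 36% are unaffected.
Relative clearance = 0.12 + 0.16 + 0.36 = 0.64.
Since systemic exposure ∝ 1/CL, the ratio is 1 / 0.64 = 1.56.

1.56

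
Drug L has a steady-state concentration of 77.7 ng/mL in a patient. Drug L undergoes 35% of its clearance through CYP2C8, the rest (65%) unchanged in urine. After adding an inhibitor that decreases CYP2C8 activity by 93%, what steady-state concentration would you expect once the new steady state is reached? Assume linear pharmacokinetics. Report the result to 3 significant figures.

CYP2C8: 0.35 × 0.07 = 0.0245
Other: 0.65 (unchanged)
Relative clearance = 0.0245 + 0.65 = 0.6745.
With dosing unchanged, steady-state concentration scales as 1/CL: 77.7 / 0.6745 = 115 ng/mL.

115 ng/mL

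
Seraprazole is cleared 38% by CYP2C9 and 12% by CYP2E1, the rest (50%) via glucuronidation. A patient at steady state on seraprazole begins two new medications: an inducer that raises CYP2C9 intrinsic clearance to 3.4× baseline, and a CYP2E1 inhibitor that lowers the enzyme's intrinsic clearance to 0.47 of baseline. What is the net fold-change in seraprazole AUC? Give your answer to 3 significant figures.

The CYP2C9 pathway (38% of clearance) increases to 3.4× activity: 0.38 × 3.4 = 1.292.
The CYP2E1 pathway (12% of clearance) drops to 0.47× activity: 0.12 × 0.47 = 0.0564.
The remaining 50% of clearance is unaffected.
CL_new/CL_old = 1.292 + 0.0564 + 0.5 = 1.8484.
Net AUC ratio = 1 / 1.8484 = 0.541.

0.541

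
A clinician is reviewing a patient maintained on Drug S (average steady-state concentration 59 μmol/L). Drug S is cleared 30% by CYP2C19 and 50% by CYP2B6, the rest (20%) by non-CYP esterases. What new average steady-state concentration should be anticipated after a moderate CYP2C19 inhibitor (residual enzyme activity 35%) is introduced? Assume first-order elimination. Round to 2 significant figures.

The CYP2C19 pathway (30% of clearance) falls to 0.35× activity: 0.3 × 0.35 = 0.105.
CYP2B6 (50%) and the residual 20% are unaffected.
CL_new/CL_old = 0.105 + 0.5 + 0.2 = 0.805.
Average steady-state concentration ∝ 1/CL, so new value = 59 / 0.805 = 73 μmol/L.

73 μmol/L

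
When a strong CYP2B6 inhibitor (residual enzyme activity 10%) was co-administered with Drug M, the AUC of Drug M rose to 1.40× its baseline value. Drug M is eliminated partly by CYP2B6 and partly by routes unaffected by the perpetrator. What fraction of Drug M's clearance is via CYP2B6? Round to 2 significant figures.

CL'/CL = 1 / 1.40 = 0.7143
0.1·fm + (1 − fm) = 0.7143
fm = (0.7143 − 1) / (0.1 − 1) = 0.32

0.32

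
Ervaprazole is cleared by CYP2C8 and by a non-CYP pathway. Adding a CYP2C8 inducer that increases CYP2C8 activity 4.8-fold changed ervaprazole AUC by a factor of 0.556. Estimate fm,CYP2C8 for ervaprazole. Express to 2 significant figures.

0.21

Let x = fm,CYP2C8. Because AUC ∝ 1/CL, relative clearance rose to 1/0.556 = 1.799.
Only the CYP2C8 route changed, so 1.799 = x·4.8 + (1 − x), giving x = 0.21.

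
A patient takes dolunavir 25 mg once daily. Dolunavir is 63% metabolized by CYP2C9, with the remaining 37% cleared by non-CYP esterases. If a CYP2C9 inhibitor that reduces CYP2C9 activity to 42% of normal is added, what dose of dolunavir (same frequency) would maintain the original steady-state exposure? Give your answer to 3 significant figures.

15.9 mg

CYP2C9: 0.63 × 0.42 = 0.2646
Other: 0.37 (unchanged)
CL_new/CL_old = 0.2646 + 0.37 = 0.6346.
To maintain the same steady-state level, dose must scale with clearance: new dose = 25 × 0.6346 = 15.9 mg.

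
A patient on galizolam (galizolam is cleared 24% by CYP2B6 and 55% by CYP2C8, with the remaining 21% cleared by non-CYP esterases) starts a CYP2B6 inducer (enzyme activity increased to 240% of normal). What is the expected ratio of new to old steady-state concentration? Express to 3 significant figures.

The CYP2B6 pathway (24% of clearance) is boosted to 2.4× activity: 0.24 × 2.4 = 0.576.
CYP2C8 (55%) and the residual 21% are unaffected.
CL_new/CL_old = 0.576 + 0.55 + 0.21 = 1.336.
Steady-state concentration is inversely proportional to clearance, so the fold-change is 1 / 1.336 = 0.749.

0.749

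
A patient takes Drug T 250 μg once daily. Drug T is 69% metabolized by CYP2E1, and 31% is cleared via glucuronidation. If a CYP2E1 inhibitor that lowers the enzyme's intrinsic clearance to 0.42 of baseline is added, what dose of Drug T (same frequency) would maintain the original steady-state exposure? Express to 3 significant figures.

150 μg

The CYP2E1 pathway (69% of clearance) drops to 0.42× activity: 0.69 × 0.42 = 0.2898.
Non-CYP routes (31%) are unchanged.
Relative clearance = 0.2898 + 0.31 = 0.5998.
Css,avg = (dose rate)/CL, so holding Css fixed requires dose ∝ CL: 250 × 0.5998 = 150 μg.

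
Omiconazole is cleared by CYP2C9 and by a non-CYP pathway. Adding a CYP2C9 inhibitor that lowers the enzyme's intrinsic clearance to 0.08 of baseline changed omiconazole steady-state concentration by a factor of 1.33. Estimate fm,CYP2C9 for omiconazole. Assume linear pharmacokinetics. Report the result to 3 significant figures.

CL'/CL = 1 / 1.33 = 0.7519
0.08·fm + (1 − fm) = 0.7519
fm = (0.7519 − 1) / (0.08 − 1) = 0.270

0.270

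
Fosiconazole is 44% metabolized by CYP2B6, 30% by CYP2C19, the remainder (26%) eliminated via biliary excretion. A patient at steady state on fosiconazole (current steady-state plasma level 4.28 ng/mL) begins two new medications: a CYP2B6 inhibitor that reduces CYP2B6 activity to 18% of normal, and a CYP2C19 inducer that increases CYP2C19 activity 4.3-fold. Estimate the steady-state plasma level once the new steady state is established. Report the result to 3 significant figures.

CYP2B6: 0.44 × 0.18 = 0.0792
CYP2C19: 0.3 × 4.3 = 1.29
Other: 0.26 (unchanged)
Relative clearance = 0.0792 + 1.29 + 0.26 = 1.6292.
Dividing the baseline by the relative clearance: 4.28 / 1.6292 = 2.63 ng/mL.

2.63 ng/mL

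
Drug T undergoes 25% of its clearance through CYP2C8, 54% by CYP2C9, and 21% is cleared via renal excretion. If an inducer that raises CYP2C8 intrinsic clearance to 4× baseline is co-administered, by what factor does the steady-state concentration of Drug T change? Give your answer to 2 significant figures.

0.57

The CYP2C8 pathway (25% of clearance) rises to 4× activity: 0.25 × 4 = 1.
CYP2C9 (54%) and the residual 21% are unaffected.
Relative clearance = 1 + 0.54 + 0.21 = 1.75.
Steady-state concentration is inversely proportional to clearance, so the fold-change is 1 / 1.75 = 0.57.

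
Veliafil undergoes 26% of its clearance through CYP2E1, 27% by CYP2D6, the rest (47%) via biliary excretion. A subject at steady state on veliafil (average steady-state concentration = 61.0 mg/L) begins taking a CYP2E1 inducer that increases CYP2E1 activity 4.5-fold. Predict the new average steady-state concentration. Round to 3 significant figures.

The CYP2E1 pathway (26% of clearance) increases to 4.5× activity: 0.26 × 4.5 = 1.17.
CYP2D6 (27%) and the residual 47% are unaffected.
CL_new/CL_old = 1.17 + 0.27 + 0.47 = 1.91.
With dosing unchanged, average steady-state concentration scales as 1/CL: 61.0 / 1.91 = 31.9 mg/L.

31.9 mg/L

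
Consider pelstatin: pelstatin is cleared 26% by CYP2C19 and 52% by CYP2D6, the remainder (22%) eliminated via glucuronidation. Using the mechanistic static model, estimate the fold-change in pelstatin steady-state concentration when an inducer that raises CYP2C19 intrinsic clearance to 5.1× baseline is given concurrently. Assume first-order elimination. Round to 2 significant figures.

The CYP2C19 pathway (26% of clearance) is boosted to 5.1× activity: 0.26 × 5.1 = 1.326.
CYP2D6 (52%) and the residual 22% are unaffected.
CL_new/CL_old = 1.326 + 0.52 + 0.22 = 2.066.
Steady-state concentration ratio = CL_old/CL_new = 1 / 2.066 = 0.48.

0.48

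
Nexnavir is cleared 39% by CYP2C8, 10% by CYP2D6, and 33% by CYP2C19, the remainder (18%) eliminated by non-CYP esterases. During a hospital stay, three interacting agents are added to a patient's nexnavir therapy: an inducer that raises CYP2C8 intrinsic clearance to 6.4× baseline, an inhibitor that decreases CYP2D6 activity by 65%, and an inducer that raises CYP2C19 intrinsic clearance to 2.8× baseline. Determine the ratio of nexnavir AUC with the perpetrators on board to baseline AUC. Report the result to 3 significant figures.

CYP2C8: 0.39 × 6.4 = 2.496
CYP2D6: 0.1 × 0.35 = 0.035
CYP2C19: 0.33 × 2.8 = 0.924
Other: 0.18 (unchanged)
CL_new/CL_old = 2.496 + 0.035 + 0.924 + 0.18 = 3.635.
Net AUC ratio = 1 / 3.635 = 0.275.

0.275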